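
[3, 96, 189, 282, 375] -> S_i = 3 + 93*i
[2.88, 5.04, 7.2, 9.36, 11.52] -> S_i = 2.88 + 2.16*i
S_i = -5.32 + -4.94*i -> [-5.32, -10.26, -15.2, -20.14, -25.08]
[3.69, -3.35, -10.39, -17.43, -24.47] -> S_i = 3.69 + -7.04*i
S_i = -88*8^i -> [-88, -704, -5632, -45056, -360448]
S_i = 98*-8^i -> [98, -784, 6272, -50176, 401408]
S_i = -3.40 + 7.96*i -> [-3.4, 4.56, 12.52, 20.48, 28.44]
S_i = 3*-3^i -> [3, -9, 27, -81, 243]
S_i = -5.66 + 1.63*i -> [-5.66, -4.03, -2.4, -0.77, 0.86]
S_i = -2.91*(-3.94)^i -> [-2.91, 11.47, -45.17, 177.98, -701.26]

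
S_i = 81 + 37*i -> [81, 118, 155, 192, 229]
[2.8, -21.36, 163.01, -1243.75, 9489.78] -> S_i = 2.80*(-7.63)^i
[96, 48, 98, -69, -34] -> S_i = Random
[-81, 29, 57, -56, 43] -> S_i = Random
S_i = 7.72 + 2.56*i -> [7.72, 10.28, 12.84, 15.4, 17.96]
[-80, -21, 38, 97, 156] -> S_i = -80 + 59*i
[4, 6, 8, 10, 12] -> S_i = 4 + 2*i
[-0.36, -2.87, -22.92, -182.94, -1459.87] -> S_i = -0.36*7.98^i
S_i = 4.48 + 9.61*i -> [4.48, 14.09, 23.7, 33.31, 42.92]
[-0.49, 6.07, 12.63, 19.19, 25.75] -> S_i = -0.49 + 6.56*i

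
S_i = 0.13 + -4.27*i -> [0.13, -4.14, -8.41, -12.68, -16.95]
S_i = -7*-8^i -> [-7, 56, -448, 3584, -28672]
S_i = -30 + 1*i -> [-30, -29, -28, -27, -26]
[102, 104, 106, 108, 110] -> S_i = 102 + 2*i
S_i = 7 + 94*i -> [7, 101, 195, 289, 383]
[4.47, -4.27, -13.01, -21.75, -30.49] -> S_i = 4.47 + -8.74*i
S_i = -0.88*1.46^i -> [-0.88, -1.28, -1.88, -2.74, -4.0]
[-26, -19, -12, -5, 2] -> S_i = -26 + 7*i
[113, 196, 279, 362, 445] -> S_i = 113 + 83*i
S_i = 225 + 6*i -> [225, 231, 237, 243, 249]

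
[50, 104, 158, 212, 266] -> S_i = 50 + 54*i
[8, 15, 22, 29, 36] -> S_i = 8 + 7*i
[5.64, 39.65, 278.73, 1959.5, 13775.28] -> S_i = 5.64*7.03^i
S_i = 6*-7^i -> [6, -42, 294, -2058, 14406]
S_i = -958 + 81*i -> [-958, -877, -796, -715, -634]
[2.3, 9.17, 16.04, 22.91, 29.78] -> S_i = 2.30 + 6.87*i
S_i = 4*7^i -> [4, 28, 196, 1372, 9604]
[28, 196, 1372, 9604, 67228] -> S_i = 28*7^i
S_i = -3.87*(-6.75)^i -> [-3.87, 26.12, -176.33, 1190.21, -8033.89]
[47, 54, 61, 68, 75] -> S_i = 47 + 7*i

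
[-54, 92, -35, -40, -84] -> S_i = Random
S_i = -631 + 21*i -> [-631, -610, -589, -568, -547]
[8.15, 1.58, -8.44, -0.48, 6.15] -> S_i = Random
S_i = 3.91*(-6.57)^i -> [3.91, -25.69, 168.77, -1108.85, 7285.15]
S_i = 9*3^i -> [9, 27, 81, 243, 729]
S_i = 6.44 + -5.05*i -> [6.44, 1.39, -3.66, -8.71, -13.76]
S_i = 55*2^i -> [55, 110, 220, 440, 880]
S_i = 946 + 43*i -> [946, 989, 1032, 1075, 1118]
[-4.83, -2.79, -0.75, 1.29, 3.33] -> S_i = -4.83 + 2.04*i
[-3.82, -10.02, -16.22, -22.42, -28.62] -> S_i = -3.82 + -6.20*i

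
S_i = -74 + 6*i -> [-74, -68, -62, -56, -50]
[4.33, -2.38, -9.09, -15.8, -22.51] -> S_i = 4.33 + -6.71*i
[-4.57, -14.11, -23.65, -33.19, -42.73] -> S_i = -4.57 + -9.54*i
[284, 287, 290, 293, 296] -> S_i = 284 + 3*i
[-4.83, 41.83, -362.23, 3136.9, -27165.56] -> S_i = -4.83*(-8.66)^i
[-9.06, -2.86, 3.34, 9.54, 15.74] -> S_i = -9.06 + 6.20*i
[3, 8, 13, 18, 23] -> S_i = 3 + 5*i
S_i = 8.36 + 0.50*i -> [8.36, 8.86, 9.36, 9.86, 10.36]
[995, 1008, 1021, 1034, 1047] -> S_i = 995 + 13*i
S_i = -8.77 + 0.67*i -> [-8.77, -8.1, -7.43, -6.76, -6.09]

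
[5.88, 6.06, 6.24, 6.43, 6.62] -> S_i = 5.88*1.03^i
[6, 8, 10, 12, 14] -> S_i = 6 + 2*i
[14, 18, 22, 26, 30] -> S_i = 14 + 4*i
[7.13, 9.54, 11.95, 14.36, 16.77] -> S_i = 7.13 + 2.41*i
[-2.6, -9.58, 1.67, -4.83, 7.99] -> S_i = Random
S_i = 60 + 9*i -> [60, 69, 78, 87, 96]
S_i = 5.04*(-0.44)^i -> [5.04, -2.22, 0.98, -0.43, 0.19]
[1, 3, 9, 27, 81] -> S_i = 1*3^i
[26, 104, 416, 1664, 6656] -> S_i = 26*4^i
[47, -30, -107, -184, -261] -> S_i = 47 + -77*i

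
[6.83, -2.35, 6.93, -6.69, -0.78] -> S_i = Random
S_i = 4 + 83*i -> [4, 87, 170, 253, 336]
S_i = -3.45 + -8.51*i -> [-3.45, -11.96, -20.47, -28.98, -37.49]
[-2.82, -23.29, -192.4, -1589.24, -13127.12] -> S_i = -2.82*8.26^i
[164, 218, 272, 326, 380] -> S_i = 164 + 54*i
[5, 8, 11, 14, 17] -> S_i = 5 + 3*i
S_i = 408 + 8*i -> [408, 416, 424, 432, 440]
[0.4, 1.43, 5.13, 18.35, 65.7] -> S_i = 0.40*3.58^i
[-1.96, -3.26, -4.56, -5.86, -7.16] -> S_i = -1.96 + -1.30*i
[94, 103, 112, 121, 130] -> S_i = 94 + 9*i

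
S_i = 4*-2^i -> [4, -8, 16, -32, 64]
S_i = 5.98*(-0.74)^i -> [5.98, -4.43, 3.27, -2.42, 1.79]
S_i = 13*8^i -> [13, 104, 832, 6656, 53248]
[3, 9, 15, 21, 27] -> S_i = 3 + 6*i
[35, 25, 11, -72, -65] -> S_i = Random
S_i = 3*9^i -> [3, 27, 243, 2187, 19683]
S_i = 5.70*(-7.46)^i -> [5.7, -42.52, 317.21, -2366.42, 17653.47]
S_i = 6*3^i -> [6, 18, 54, 162, 486]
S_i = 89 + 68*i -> [89, 157, 225, 293, 361]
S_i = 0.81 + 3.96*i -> [0.81, 4.77, 8.73, 12.69, 16.65]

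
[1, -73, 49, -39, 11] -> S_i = Random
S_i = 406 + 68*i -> [406, 474, 542, 610, 678]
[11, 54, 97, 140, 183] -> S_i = 11 + 43*i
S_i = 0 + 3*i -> [0, 3, 6, 9, 12]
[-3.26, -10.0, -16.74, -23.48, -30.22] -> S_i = -3.26 + -6.74*i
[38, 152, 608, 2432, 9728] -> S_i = 38*4^i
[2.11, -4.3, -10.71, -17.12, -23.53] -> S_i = 2.11 + -6.41*i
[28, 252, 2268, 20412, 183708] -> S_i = 28*9^i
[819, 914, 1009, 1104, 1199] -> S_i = 819 + 95*i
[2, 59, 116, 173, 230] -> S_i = 2 + 57*i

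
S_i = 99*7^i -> [99, 693, 4851, 33957, 237699]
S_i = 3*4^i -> [3, 12, 48, 192, 768]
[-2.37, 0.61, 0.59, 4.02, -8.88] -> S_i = Random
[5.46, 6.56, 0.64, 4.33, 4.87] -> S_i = Random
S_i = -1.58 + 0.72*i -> [-1.58, -0.86, -0.14, 0.58, 1.3]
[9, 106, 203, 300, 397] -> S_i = 9 + 97*i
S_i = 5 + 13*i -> [5, 18, 31, 44, 57]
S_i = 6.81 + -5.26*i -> [6.81, 1.55, -3.71, -8.97, -14.23]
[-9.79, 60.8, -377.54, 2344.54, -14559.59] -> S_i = -9.79*(-6.21)^i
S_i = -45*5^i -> [-45, -225, -1125, -5625, -28125]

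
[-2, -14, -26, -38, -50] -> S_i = -2 + -12*i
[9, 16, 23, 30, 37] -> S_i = 9 + 7*i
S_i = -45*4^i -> [-45, -180, -720, -2880, -11520]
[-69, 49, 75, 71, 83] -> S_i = Random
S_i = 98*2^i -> [98, 196, 392, 784, 1568]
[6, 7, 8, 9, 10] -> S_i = 6 + 1*i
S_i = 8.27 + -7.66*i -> [8.27, 0.61, -7.05, -14.71, -22.37]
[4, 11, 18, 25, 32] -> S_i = 4 + 7*i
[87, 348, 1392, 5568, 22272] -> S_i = 87*4^i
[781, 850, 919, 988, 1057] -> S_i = 781 + 69*i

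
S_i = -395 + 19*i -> [-395, -376, -357, -338, -319]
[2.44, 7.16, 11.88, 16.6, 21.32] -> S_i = 2.44 + 4.72*i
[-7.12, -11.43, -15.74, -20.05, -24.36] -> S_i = -7.12 + -4.31*i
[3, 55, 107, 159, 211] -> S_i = 3 + 52*i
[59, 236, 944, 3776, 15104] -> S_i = 59*4^i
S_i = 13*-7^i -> [13, -91, 637, -4459, 31213]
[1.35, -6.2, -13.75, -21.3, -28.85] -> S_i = 1.35 + -7.55*i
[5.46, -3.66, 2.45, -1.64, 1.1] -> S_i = 5.46*(-0.67)^i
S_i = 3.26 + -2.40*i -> [3.26, 0.86, -1.54, -3.94, -6.34]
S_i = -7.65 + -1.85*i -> [-7.65, -9.5, -11.35, -13.2, -15.05]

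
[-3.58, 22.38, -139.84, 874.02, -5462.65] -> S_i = -3.58*(-6.25)^i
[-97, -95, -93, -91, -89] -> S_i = -97 + 2*i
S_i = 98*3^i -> [98, 294, 882, 2646, 7938]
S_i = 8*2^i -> [8, 16, 32, 64, 128]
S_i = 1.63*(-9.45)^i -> [1.63, -15.4, 145.56, -1375.57, 12999.15]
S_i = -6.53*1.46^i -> [-6.53, -9.53, -13.92, -20.32, -29.67]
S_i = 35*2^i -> [35, 70, 140, 280, 560]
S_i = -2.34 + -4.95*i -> [-2.34, -7.29, -12.24, -17.19, -22.14]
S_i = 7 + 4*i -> [7, 11, 15, 19, 23]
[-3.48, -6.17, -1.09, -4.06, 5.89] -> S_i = Random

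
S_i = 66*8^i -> [66, 528, 4224, 33792, 270336]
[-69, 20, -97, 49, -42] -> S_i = Random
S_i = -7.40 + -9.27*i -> [-7.4, -16.67, -25.94, -35.21, -44.48]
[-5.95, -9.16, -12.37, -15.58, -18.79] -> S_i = -5.95 + -3.21*i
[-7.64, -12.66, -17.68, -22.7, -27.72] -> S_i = -7.64 + -5.02*i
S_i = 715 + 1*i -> [715, 716, 717, 718, 719]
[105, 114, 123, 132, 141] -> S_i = 105 + 9*i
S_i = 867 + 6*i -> [867, 873, 879, 885, 891]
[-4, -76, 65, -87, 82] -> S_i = Random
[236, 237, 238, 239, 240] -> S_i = 236 + 1*i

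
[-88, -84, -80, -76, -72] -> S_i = -88 + 4*i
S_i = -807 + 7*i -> [-807, -800, -793, -786, -779]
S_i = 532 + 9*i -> [532, 541, 550, 559, 568]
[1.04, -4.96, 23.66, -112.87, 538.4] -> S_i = 1.04*(-4.77)^i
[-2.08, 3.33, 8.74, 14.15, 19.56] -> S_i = -2.08 + 5.41*i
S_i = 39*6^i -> [39, 234, 1404, 8424, 50544]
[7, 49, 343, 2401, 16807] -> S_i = 7*7^i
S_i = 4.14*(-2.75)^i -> [4.14, -11.38, 31.31, -86.1, 236.77]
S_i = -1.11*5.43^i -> [-1.11, -6.03, -32.73, -177.71, -964.99]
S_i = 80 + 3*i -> [80, 83, 86, 89, 92]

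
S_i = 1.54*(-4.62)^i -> [1.54, -7.11, 32.87, -151.86, 701.6]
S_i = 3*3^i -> [3, 9, 27, 81, 243]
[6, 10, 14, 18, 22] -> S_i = 6 + 4*i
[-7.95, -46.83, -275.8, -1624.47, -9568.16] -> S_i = -7.95*5.89^i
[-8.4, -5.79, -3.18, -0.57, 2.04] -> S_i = -8.40 + 2.61*i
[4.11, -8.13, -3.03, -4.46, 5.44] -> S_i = Random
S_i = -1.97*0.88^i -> [-1.97, -1.73, -1.53, -1.34, -1.18]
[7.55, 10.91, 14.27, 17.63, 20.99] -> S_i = 7.55 + 3.36*i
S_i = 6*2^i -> [6, 12, 24, 48, 96]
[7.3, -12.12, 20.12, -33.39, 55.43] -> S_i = 7.30*(-1.66)^i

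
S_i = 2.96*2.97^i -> [2.96, 8.79, 26.11, 77.55, 230.31]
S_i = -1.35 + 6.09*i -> [-1.35, 4.74, 10.83, 16.92, 23.01]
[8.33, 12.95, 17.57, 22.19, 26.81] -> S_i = 8.33 + 4.62*i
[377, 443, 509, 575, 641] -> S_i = 377 + 66*i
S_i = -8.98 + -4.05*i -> [-8.98, -13.03, -17.08, -21.13, -25.18]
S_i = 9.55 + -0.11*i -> [9.55, 9.44, 9.33, 9.22, 9.11]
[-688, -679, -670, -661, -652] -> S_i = -688 + 9*i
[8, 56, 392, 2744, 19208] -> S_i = 8*7^i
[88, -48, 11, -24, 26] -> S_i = Random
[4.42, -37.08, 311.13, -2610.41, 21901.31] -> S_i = 4.42*(-8.39)^i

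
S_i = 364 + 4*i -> [364, 368, 372, 376, 380]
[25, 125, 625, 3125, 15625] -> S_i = 25*5^i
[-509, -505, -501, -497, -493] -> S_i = -509 + 4*i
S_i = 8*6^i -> [8, 48, 288, 1728, 10368]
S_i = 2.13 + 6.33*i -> [2.13, 8.46, 14.79, 21.12, 27.45]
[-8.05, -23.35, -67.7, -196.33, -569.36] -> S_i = -8.05*2.90^i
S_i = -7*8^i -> [-7, -56, -448, -3584, -28672]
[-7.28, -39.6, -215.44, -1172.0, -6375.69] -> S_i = -7.28*5.44^i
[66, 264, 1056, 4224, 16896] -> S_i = 66*4^i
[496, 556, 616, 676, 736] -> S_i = 496 + 60*i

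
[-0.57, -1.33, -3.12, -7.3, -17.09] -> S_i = -0.57*2.34^i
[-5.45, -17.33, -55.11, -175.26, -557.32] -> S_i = -5.45*3.18^i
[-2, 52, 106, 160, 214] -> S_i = -2 + 54*i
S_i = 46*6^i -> [46, 276, 1656, 9936, 59616]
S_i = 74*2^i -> [74, 148, 296, 592, 1184]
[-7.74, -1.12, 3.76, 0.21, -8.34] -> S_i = Random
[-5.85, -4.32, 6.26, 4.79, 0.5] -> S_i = Random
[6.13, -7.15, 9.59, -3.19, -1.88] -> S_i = Random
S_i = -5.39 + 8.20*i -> [-5.39, 2.81, 11.01, 19.21, 27.41]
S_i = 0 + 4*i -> [0, 4, 8, 12, 16]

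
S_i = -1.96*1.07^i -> [-1.96, -2.1, -2.24, -2.4, -2.57]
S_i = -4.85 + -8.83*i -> [-4.85, -13.68, -22.51, -31.34, -40.17]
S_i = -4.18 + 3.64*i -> [-4.18, -0.54, 3.1, 6.74, 10.38]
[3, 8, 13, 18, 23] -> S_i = 3 + 5*i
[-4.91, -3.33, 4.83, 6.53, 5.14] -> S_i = Random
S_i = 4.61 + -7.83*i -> [4.61, -3.22, -11.05, -18.88, -26.71]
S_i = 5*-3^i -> [5, -15, 45, -135, 405]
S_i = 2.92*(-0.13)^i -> [2.92, -0.38, 0.05, -0.01, 0.0]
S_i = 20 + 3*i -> [20, 23, 26, 29, 32]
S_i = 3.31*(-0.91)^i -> [3.31, -3.01, 2.74, -2.49, 2.27]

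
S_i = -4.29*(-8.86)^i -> [-4.29, 38.01, -336.76, 2983.72, -26435.78]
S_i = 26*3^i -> [26, 78, 234, 702, 2106]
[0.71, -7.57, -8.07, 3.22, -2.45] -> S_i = Random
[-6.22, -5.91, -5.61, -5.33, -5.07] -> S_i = -6.22*0.95^i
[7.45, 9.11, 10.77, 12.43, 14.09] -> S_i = 7.45 + 1.66*i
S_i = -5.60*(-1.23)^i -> [-5.6, 6.89, -8.47, 10.42, -12.82]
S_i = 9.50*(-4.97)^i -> [9.5, -47.22, 234.66, -1166.25, 5796.28]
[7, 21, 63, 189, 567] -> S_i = 7*3^i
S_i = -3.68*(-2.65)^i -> [-3.68, 9.75, -25.84, 68.48, -181.48]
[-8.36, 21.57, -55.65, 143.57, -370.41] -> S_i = -8.36*(-2.58)^i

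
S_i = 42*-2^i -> [42, -84, 168, -336, 672]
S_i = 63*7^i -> [63, 441, 3087, 21609, 151263]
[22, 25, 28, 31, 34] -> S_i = 22 + 3*i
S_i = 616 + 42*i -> [616, 658, 700, 742, 784]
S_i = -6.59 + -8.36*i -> [-6.59, -14.95, -23.31, -31.67, -40.03]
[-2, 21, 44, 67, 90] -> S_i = -2 + 23*i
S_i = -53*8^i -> [-53, -424, -3392, -27136, -217088]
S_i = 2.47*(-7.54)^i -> [2.47, -18.62, 140.42, -1058.79, 7983.3]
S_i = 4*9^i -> [4, 36, 324, 2916, 26244]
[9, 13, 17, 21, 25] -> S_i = 9 + 4*i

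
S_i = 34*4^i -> [34, 136, 544, 2176, 8704]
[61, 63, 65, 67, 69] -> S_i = 61 + 2*i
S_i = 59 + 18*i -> [59, 77, 95, 113, 131]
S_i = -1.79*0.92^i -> [-1.79, -1.65, -1.52, -1.39, -1.28]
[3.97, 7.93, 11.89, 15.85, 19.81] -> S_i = 3.97 + 3.96*i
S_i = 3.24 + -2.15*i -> [3.24, 1.09, -1.06, -3.21, -5.36]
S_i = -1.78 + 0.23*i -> [-1.78, -1.55, -1.32, -1.09, -0.86]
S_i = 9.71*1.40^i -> [9.71, 13.59, 19.03, 26.64, 37.3]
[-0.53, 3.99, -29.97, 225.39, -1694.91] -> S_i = -0.53*(-7.52)^i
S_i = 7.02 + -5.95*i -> [7.02, 1.07, -4.88, -10.83, -16.78]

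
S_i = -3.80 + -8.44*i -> [-3.8, -12.24, -20.68, -29.12, -37.56]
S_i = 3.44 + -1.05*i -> [3.44, 2.39, 1.34, 0.29, -0.76]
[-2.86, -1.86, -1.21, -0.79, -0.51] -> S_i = -2.86*0.65^i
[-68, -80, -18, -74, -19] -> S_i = Random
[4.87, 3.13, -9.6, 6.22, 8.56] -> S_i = Random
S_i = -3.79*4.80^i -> [-3.79, -18.19, -87.32, -419.14, -2011.89]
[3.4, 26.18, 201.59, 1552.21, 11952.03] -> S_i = 3.40*7.70^i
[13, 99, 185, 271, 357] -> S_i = 13 + 86*i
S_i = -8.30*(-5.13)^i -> [-8.3, 42.58, -218.43, 1120.55, -5748.41]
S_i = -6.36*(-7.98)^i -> [-6.36, 50.75, -405.01, 3231.96, -25791.03]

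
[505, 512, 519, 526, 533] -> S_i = 505 + 7*i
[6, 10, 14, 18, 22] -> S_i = 6 + 4*i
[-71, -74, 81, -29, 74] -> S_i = Random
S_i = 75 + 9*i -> [75, 84, 93, 102, 111]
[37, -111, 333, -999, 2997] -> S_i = 37*-3^i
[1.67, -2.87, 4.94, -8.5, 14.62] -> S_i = 1.67*(-1.72)^i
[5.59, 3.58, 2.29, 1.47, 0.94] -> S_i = 5.59*0.64^i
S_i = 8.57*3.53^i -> [8.57, 30.25, 106.79, 376.97, 1330.7]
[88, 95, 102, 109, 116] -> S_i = 88 + 7*i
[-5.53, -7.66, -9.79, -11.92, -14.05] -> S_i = -5.53 + -2.13*i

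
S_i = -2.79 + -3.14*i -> [-2.79, -5.93, -9.07, -12.21, -15.35]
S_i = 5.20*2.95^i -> [5.2, 15.34, 45.25, 133.5, 393.81]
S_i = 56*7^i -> [56, 392, 2744, 19208, 134456]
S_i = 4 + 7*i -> [4, 11, 18, 25, 32]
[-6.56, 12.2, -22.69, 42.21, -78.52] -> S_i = -6.56*(-1.86)^i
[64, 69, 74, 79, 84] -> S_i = 64 + 5*i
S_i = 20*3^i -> [20, 60, 180, 540, 1620]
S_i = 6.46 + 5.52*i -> [6.46, 11.98, 17.5, 23.02, 28.54]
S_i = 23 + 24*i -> [23, 47, 71, 95, 119]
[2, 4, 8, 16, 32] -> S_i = 2*2^i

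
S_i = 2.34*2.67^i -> [2.34, 6.25, 16.68, 44.54, 118.92]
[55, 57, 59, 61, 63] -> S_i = 55 + 2*i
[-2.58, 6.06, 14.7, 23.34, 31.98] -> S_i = -2.58 + 8.64*i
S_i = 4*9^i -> [4, 36, 324, 2916, 26244]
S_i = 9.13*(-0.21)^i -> [9.13, -1.92, 0.4, -0.08, 0.02]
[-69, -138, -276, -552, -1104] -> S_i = -69*2^i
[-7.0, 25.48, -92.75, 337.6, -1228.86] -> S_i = -7.00*(-3.64)^i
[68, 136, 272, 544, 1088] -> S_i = 68*2^i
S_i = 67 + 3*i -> [67, 70, 73, 76, 79]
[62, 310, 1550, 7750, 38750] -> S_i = 62*5^i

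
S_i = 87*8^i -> [87, 696, 5568, 44544, 356352]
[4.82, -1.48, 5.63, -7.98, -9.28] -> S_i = Random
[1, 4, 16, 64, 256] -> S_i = 1*4^i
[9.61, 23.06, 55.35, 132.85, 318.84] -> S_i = 9.61*2.40^i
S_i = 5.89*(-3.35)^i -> [5.89, -19.73, 66.1, -221.44, 741.81]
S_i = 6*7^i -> [6, 42, 294, 2058, 14406]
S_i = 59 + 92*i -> [59, 151, 243, 335, 427]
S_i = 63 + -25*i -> [63, 38, 13, -12, -37]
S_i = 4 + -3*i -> [4, 1, -2, -5, -8]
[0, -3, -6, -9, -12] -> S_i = 0 + -3*i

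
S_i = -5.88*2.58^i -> [-5.88, -15.17, -39.14, -100.98, -260.53]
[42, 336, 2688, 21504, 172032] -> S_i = 42*8^i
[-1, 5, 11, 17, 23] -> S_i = -1 + 6*i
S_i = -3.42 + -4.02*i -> [-3.42, -7.44, -11.46, -15.48, -19.5]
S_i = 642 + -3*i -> [642, 639, 636, 633, 630]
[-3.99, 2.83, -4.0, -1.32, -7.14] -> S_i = Random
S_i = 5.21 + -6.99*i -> [5.21, -1.78, -8.77, -15.76, -22.75]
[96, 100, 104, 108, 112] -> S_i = 96 + 4*i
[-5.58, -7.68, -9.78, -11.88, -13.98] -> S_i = -5.58 + -2.10*i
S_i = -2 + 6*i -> [-2, 4, 10, 16, 22]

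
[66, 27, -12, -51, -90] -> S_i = 66 + -39*i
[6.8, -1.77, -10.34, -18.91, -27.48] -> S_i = 6.80 + -8.57*i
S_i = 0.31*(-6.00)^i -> [0.31, -1.86, 11.16, -66.96, 401.76]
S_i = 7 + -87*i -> [7, -80, -167, -254, -341]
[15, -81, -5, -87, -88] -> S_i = Random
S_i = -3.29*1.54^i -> [-3.29, -5.07, -7.8, -12.02, -18.5]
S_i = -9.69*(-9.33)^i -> [-9.69, 90.41, -843.5, 7869.89, -73426.08]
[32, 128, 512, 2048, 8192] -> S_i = 32*4^i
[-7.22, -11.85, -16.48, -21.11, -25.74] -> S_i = -7.22 + -4.63*i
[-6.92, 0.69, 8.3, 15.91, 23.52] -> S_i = -6.92 + 7.61*i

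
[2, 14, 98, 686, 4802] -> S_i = 2*7^i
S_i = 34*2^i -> [34, 68, 136, 272, 544]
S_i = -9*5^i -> [-9, -45, -225, -1125, -5625]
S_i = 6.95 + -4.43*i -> [6.95, 2.52, -1.91, -6.34, -10.77]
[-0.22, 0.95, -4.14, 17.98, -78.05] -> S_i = -0.22*(-4.34)^i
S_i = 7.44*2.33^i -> [7.44, 17.34, 40.39, 94.11, 219.28]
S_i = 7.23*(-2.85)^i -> [7.23, -20.61, 58.73, -167.37, 477.0]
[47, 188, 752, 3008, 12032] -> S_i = 47*4^i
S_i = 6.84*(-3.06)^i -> [6.84, -20.93, 64.05, -195.98, 599.71]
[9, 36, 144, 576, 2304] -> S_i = 9*4^i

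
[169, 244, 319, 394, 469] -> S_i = 169 + 75*i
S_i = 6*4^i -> [6, 24, 96, 384, 1536]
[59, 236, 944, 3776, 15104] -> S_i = 59*4^i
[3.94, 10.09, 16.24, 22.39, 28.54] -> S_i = 3.94 + 6.15*i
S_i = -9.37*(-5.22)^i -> [-9.37, 48.91, -255.32, 1332.76, -6956.99]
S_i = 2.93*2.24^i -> [2.93, 6.56, 14.7, 32.93, 73.77]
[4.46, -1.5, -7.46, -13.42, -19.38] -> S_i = 4.46 + -5.96*i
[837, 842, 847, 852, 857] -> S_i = 837 + 5*i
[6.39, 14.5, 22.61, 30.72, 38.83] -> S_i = 6.39 + 8.11*i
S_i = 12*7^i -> [12, 84, 588, 4116, 28812]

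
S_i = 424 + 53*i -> [424, 477, 530, 583, 636]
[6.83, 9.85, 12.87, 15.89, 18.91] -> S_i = 6.83 + 3.02*i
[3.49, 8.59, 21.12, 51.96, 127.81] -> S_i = 3.49*2.46^i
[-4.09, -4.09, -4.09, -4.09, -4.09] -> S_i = -4.09*1.00^i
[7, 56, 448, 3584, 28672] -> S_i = 7*8^i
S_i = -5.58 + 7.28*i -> [-5.58, 1.7, 8.98, 16.26, 23.54]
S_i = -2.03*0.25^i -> [-2.03, -0.51, -0.13, -0.03, -0.01]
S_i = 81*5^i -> [81, 405, 2025, 10125, 50625]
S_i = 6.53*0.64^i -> [6.53, 4.18, 2.67, 1.71, 1.1]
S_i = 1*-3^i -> [1, -3, 9, -27, 81]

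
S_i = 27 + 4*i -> [27, 31, 35, 39, 43]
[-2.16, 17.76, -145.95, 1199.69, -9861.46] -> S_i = -2.16*(-8.22)^i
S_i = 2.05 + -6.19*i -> [2.05, -4.14, -10.33, -16.52, -22.71]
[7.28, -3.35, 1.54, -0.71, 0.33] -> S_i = 7.28*(-0.46)^i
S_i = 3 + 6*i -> [3, 9, 15, 21, 27]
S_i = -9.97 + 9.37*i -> [-9.97, -0.6, 8.77, 18.14, 27.51]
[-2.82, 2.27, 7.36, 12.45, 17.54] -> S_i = -2.82 + 5.09*i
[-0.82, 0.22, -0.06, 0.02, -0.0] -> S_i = -0.82*(-0.27)^i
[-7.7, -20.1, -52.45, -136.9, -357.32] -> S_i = -7.70*2.61^i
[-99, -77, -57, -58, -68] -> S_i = Random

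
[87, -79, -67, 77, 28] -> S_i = Random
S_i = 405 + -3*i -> [405, 402, 399, 396, 393]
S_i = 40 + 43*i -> [40, 83, 126, 169, 212]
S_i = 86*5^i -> [86, 430, 2150, 10750, 53750]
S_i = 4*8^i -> [4, 32, 256, 2048, 16384]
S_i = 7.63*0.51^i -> [7.63, 3.89, 1.98, 1.01, 0.52]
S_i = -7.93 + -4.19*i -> [-7.93, -12.12, -16.31, -20.5, -24.69]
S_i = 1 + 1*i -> [1, 2, 3, 4, 5]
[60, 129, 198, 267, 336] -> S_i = 60 + 69*i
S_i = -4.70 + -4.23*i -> [-4.7, -8.93, -13.16, -17.39, -21.62]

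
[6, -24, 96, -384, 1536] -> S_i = 6*-4^i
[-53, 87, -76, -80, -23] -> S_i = Random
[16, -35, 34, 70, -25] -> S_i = Random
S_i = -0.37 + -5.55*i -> [-0.37, -5.92, -11.47, -17.02, -22.57]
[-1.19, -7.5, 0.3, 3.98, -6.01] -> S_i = Random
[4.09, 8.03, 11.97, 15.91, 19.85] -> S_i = 4.09 + 3.94*i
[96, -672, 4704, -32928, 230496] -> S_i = 96*-7^i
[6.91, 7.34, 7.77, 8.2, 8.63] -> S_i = 6.91 + 0.43*i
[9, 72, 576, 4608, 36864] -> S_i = 9*8^i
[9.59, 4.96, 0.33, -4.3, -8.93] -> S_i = 9.59 + -4.63*i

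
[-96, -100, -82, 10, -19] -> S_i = Random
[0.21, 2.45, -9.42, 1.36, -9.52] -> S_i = Random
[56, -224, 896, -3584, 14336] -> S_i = 56*-4^i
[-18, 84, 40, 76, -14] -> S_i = Random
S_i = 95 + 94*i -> [95, 189, 283, 377, 471]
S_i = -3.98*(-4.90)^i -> [-3.98, 19.5, -95.56, 468.24, -2294.39]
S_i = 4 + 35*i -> [4, 39, 74, 109, 144]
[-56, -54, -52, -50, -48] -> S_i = -56 + 2*i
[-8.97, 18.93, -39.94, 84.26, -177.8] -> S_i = -8.97*(-2.11)^i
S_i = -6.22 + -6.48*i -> [-6.22, -12.7, -19.18, -25.66, -32.14]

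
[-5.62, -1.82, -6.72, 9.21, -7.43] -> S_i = Random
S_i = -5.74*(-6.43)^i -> [-5.74, 36.91, -237.32, 1525.97, -9811.96]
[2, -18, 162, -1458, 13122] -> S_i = 2*-9^i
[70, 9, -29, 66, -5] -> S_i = Random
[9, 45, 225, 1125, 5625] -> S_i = 9*5^i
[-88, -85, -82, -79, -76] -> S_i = -88 + 3*i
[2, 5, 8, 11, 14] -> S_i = 2 + 3*i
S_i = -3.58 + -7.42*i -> [-3.58, -11.0, -18.42, -25.84, -33.26]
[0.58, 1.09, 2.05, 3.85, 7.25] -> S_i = 0.58*1.88^i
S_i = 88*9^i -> [88, 792, 7128, 64152, 577368]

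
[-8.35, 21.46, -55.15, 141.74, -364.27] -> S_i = -8.35*(-2.57)^i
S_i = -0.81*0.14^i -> [-0.81, -0.11, -0.02, -0.0, -0.0]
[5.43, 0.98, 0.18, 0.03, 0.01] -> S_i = 5.43*0.18^i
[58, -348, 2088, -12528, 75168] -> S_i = 58*-6^i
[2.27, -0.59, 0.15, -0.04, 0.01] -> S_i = 2.27*(-0.26)^i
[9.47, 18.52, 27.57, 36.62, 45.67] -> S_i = 9.47 + 9.05*i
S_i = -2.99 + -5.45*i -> [-2.99, -8.44, -13.89, -19.34, -24.79]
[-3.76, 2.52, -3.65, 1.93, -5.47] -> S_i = Random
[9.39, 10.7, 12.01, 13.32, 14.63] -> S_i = 9.39 + 1.31*i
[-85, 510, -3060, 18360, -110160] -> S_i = -85*-6^i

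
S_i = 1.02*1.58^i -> [1.02, 1.61, 2.55, 4.02, 6.36]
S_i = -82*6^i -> [-82, -492, -2952, -17712, -106272]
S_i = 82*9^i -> [82, 738, 6642, 59778, 538002]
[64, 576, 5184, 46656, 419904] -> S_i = 64*9^i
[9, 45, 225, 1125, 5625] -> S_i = 9*5^i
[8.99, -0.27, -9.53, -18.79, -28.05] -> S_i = 8.99 + -9.26*i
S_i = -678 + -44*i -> [-678, -722, -766, -810, -854]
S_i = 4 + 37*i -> [4, 41, 78, 115, 152]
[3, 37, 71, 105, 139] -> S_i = 3 + 34*i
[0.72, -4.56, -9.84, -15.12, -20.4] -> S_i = 0.72 + -5.28*i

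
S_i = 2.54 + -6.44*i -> [2.54, -3.9, -10.34, -16.78, -23.22]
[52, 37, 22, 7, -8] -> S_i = 52 + -15*i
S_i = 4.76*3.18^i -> [4.76, 15.14, 48.14, 153.07, 486.76]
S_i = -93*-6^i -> [-93, 558, -3348, 20088, -120528]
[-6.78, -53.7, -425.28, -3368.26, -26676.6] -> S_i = -6.78*7.92^i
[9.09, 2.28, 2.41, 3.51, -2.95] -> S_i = Random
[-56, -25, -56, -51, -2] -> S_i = Random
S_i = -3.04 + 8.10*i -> [-3.04, 5.06, 13.16, 21.26, 29.36]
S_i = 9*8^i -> [9, 72, 576, 4608, 36864]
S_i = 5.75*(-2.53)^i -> [5.75, -14.55, 36.81, -93.12, 235.59]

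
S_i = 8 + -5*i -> [8, 3, -2, -7, -12]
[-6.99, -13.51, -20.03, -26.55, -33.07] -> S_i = -6.99 + -6.52*i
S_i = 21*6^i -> [21, 126, 756, 4536, 27216]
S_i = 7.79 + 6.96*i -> [7.79, 14.75, 21.71, 28.67, 35.63]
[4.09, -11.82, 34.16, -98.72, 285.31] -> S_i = 4.09*(-2.89)^i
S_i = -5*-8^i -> [-5, 40, -320, 2560, -20480]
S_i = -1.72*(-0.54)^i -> [-1.72, 0.93, -0.5, 0.27, -0.15]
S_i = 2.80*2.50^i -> [2.8, 7.0, 17.5, 43.75, 109.38]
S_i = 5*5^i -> [5, 25, 125, 625, 3125]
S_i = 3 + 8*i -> [3, 11, 19, 27, 35]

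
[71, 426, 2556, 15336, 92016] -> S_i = 71*6^i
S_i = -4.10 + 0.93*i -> [-4.1, -3.17, -2.24, -1.31, -0.38]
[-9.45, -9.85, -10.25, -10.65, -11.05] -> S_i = -9.45 + -0.40*i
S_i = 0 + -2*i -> [0, -2, -4, -6, -8]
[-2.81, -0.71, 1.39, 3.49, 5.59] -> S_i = -2.81 + 2.10*i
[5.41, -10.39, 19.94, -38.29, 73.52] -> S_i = 5.41*(-1.92)^i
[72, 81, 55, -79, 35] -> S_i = Random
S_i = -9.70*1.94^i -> [-9.7, -18.82, -36.51, -70.82, -137.4]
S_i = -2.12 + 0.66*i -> [-2.12, -1.46, -0.8, -0.14, 0.52]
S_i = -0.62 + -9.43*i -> [-0.62, -10.05, -19.48, -28.91, -38.34]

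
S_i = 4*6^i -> [4, 24, 144, 864, 5184]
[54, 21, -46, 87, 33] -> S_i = Random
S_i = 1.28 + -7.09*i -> [1.28, -5.81, -12.9, -19.99, -27.08]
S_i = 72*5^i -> [72, 360, 1800, 9000, 45000]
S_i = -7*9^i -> [-7, -63, -567, -5103, -45927]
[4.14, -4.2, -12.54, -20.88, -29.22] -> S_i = 4.14 + -8.34*i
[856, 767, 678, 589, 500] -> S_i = 856 + -89*i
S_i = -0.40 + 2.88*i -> [-0.4, 2.48, 5.36, 8.24, 11.12]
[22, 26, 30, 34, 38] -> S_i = 22 + 4*i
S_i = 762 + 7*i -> [762, 769, 776, 783, 790]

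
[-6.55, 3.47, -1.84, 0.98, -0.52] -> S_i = -6.55*(-0.53)^i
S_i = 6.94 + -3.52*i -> [6.94, 3.42, -0.1, -3.62, -7.14]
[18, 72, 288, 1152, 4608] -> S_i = 18*4^i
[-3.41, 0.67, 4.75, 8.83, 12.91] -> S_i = -3.41 + 4.08*i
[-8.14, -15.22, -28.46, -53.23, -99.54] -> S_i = -8.14*1.87^i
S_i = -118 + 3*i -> [-118, -115, -112, -109, -106]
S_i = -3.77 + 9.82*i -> [-3.77, 6.05, 15.87, 25.69, 35.51]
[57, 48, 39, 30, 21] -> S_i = 57 + -9*i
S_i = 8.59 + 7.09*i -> [8.59, 15.68, 22.77, 29.86, 36.95]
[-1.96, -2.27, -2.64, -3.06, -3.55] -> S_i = -1.96*1.16^i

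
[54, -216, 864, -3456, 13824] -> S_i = 54*-4^i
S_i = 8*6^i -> [8, 48, 288, 1728, 10368]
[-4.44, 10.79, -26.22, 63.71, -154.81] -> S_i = -4.44*(-2.43)^i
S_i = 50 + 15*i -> [50, 65, 80, 95, 110]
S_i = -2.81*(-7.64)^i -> [-2.81, 21.47, -164.02, 1253.1, -9573.7]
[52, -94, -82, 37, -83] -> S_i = Random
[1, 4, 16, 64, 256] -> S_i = 1*4^i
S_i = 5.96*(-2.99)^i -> [5.96, -17.82, 53.28, -159.32, 476.36]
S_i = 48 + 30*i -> [48, 78, 108, 138, 168]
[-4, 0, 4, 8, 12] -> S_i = -4 + 4*i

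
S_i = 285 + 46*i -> [285, 331, 377, 423, 469]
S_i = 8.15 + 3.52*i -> [8.15, 11.67, 15.19, 18.71, 22.23]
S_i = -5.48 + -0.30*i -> [-5.48, -5.78, -6.08, -6.38, -6.68]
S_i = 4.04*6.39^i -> [4.04, 25.82, 164.96, 1054.11, 6735.73]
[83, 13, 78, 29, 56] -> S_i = Random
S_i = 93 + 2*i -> [93, 95, 97, 99, 101]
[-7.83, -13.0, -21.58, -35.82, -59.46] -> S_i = -7.83*1.66^i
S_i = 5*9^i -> [5, 45, 405, 3645, 32805]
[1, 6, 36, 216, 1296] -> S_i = 1*6^i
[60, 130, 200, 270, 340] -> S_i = 60 + 70*i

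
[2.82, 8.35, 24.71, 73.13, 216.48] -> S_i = 2.82*2.96^i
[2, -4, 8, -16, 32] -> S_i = 2*-2^i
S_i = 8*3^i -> [8, 24, 72, 216, 648]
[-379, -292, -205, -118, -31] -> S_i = -379 + 87*i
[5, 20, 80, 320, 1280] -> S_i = 5*4^i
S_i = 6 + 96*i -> [6, 102, 198, 294, 390]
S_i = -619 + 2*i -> [-619, -617, -615, -613, -611]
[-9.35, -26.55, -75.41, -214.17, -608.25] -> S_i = -9.35*2.84^i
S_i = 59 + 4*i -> [59, 63, 67, 71, 75]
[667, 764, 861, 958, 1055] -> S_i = 667 + 97*i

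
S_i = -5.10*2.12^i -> [-5.1, -10.81, -22.92, -48.59, -103.02]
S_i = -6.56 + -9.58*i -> [-6.56, -16.14, -25.72, -35.3, -44.88]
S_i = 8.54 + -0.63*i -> [8.54, 7.91, 7.28, 6.65, 6.02]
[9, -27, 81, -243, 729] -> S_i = 9*-3^i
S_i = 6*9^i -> [6, 54, 486, 4374, 39366]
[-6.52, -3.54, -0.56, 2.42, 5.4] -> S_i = -6.52 + 2.98*i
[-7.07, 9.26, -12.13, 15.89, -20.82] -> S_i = -7.07*(-1.31)^i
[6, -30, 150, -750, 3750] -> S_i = 6*-5^i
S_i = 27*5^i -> [27, 135, 675, 3375, 16875]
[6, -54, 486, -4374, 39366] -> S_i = 6*-9^i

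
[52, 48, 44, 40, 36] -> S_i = 52 + -4*i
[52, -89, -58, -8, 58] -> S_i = Random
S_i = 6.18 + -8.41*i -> [6.18, -2.23, -10.64, -19.05, -27.46]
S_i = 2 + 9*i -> [2, 11, 20, 29, 38]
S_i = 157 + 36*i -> [157, 193, 229, 265, 301]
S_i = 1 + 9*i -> [1, 10, 19, 28, 37]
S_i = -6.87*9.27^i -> [-6.87, -63.68, -590.36, -5472.63, -50731.26]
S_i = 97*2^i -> [97, 194, 388, 776, 1552]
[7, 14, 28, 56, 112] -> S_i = 7*2^i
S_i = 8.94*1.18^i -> [8.94, 10.55, 12.45, 14.69, 17.33]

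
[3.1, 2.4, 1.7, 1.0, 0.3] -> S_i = 3.10 + -0.70*i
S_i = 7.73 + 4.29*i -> [7.73, 12.02, 16.31, 20.6, 24.89]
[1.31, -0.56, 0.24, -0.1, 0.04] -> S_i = 1.31*(-0.43)^i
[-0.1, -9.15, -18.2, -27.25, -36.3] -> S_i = -0.10 + -9.05*i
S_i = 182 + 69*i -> [182, 251, 320, 389, 458]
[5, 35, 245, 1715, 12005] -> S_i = 5*7^i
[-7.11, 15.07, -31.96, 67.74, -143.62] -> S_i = -7.11*(-2.12)^i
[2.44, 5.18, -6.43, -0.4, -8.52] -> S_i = Random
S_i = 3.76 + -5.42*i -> [3.76, -1.66, -7.08, -12.5, -17.92]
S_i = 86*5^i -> [86, 430, 2150, 10750, 53750]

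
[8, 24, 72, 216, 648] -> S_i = 8*3^i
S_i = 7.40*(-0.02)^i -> [7.4, -0.15, 0.0, -0.0, 0.0]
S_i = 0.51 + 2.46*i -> [0.51, 2.97, 5.43, 7.89, 10.35]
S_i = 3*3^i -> [3, 9, 27, 81, 243]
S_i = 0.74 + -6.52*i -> [0.74, -5.78, -12.3, -18.82, -25.34]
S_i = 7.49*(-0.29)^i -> [7.49, -2.17, 0.63, -0.18, 0.05]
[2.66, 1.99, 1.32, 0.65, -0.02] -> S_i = 2.66 + -0.67*i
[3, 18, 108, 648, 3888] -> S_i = 3*6^i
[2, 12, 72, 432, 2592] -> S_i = 2*6^i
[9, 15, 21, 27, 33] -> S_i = 9 + 6*i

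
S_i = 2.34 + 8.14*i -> [2.34, 10.48, 18.62, 26.76, 34.9]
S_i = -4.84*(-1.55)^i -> [-4.84, 7.5, -11.63, 18.02, -27.94]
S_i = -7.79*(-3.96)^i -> [-7.79, 30.85, -122.16, 483.75, -1915.66]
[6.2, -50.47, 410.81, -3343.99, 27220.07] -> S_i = 6.20*(-8.14)^i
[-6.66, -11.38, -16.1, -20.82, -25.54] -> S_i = -6.66 + -4.72*i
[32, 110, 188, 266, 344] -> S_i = 32 + 78*i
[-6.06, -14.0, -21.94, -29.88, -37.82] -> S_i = -6.06 + -7.94*i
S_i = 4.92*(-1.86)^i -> [4.92, -9.15, 17.02, -31.66, 58.89]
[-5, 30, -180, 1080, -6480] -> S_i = -5*-6^i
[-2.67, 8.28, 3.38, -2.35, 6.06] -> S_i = Random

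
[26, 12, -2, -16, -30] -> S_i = 26 + -14*i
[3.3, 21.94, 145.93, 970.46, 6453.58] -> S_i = 3.30*6.65^i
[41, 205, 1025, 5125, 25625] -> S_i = 41*5^i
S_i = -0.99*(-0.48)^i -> [-0.99, 0.48, -0.23, 0.11, -0.05]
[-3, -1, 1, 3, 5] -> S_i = -3 + 2*i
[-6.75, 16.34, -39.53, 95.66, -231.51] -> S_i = -6.75*(-2.42)^i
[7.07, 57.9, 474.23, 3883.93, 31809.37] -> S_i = 7.07*8.19^i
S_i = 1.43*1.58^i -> [1.43, 2.26, 3.57, 5.64, 8.91]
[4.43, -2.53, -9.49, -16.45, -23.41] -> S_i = 4.43 + -6.96*i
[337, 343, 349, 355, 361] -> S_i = 337 + 6*i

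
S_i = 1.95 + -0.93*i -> [1.95, 1.02, 0.09, -0.84, -1.77]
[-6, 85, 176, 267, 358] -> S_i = -6 + 91*i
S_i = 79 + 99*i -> [79, 178, 277, 376, 475]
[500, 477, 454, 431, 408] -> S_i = 500 + -23*i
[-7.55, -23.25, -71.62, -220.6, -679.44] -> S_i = -7.55*3.08^i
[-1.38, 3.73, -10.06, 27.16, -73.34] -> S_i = -1.38*(-2.70)^i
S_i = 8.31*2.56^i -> [8.31, 21.27, 54.46, 139.42, 356.91]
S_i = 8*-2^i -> [8, -16, 32, -64, 128]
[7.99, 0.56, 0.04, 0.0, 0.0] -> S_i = 7.99*0.07^i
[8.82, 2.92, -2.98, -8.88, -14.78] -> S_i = 8.82 + -5.90*i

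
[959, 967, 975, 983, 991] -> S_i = 959 + 8*i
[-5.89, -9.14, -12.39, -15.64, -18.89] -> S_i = -5.89 + -3.25*i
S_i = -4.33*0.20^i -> [-4.33, -0.87, -0.17, -0.03, -0.01]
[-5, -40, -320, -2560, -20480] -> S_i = -5*8^i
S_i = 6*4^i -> [6, 24, 96, 384, 1536]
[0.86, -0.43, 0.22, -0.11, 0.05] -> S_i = 0.86*(-0.50)^i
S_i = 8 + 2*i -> [8, 10, 12, 14, 16]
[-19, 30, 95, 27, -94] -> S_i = Random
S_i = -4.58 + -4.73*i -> [-4.58, -9.31, -14.04, -18.77, -23.5]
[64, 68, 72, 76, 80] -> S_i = 64 + 4*i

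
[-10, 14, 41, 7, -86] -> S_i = Random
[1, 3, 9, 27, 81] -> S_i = 1*3^i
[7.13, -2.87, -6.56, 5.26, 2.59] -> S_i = Random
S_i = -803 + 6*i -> [-803, -797, -791, -785, -779]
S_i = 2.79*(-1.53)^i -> [2.79, -4.27, 6.53, -9.99, 15.29]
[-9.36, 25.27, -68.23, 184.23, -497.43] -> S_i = -9.36*(-2.70)^i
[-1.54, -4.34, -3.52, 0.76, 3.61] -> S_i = Random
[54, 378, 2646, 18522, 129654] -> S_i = 54*7^i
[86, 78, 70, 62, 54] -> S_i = 86 + -8*i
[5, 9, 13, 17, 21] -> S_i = 5 + 4*i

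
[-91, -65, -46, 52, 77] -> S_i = Random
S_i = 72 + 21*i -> [72, 93, 114, 135, 156]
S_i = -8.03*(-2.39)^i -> [-8.03, 19.19, -45.87, 109.62, -262.0]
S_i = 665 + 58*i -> [665, 723, 781, 839, 897]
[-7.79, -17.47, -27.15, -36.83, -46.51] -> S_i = -7.79 + -9.68*i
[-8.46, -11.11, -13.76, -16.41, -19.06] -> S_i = -8.46 + -2.65*i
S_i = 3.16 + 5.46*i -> [3.16, 8.62, 14.08, 19.54, 25.0]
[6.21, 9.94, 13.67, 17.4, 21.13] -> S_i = 6.21 + 3.73*i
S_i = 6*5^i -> [6, 30, 150, 750, 3750]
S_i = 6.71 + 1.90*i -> [6.71, 8.61, 10.51, 12.41, 14.31]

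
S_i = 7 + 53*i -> [7, 60, 113, 166, 219]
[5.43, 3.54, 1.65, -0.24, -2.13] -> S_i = 5.43 + -1.89*i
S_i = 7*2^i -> [7, 14, 28, 56, 112]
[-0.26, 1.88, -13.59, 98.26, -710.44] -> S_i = -0.26*(-7.23)^i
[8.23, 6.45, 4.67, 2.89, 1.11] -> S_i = 8.23 + -1.78*i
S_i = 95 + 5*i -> [95, 100, 105, 110, 115]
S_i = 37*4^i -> [37, 148, 592, 2368, 9472]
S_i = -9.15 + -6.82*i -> [-9.15, -15.97, -22.79, -29.61, -36.43]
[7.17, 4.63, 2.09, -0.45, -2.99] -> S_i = 7.17 + -2.54*i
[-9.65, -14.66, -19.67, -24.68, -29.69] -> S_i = -9.65 + -5.01*i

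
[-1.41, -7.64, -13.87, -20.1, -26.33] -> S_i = -1.41 + -6.23*i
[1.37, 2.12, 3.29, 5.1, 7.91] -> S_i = 1.37*1.55^i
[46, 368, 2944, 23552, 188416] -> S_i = 46*8^i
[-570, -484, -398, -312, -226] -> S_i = -570 + 86*i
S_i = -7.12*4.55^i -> [-7.12, -32.4, -147.4, -670.68, -3051.59]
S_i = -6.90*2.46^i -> [-6.9, -16.97, -41.76, -102.72, -252.69]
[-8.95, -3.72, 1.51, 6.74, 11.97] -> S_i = -8.95 + 5.23*i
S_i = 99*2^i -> [99, 198, 396, 792, 1584]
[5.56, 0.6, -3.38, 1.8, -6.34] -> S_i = Random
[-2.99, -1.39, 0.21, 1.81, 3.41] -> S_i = -2.99 + 1.60*i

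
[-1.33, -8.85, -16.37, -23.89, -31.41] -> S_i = -1.33 + -7.52*i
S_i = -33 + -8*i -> [-33, -41, -49, -57, -65]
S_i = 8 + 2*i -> [8, 10, 12, 14, 16]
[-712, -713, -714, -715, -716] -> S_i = -712 + -1*i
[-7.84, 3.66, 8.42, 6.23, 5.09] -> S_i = Random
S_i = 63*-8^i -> [63, -504, 4032, -32256, 258048]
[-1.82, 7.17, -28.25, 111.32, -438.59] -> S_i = -1.82*(-3.94)^i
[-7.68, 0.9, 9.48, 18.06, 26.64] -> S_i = -7.68 + 8.58*i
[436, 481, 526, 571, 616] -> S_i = 436 + 45*i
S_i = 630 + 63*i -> [630, 693, 756, 819, 882]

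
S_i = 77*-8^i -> [77, -616, 4928, -39424, 315392]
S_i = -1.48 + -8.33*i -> [-1.48, -9.81, -18.14, -26.47, -34.8]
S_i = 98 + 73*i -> [98, 171, 244, 317, 390]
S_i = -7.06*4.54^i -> [-7.06, -32.05, -145.52, -660.65, -2999.36]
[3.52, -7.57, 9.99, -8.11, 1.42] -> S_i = Random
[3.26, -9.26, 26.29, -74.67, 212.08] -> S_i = 3.26*(-2.84)^i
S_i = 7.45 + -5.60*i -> [7.45, 1.85, -3.75, -9.35, -14.95]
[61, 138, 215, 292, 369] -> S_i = 61 + 77*i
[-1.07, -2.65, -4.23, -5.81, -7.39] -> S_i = -1.07 + -1.58*i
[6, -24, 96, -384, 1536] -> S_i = 6*-4^i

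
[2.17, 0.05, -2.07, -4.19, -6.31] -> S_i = 2.17 + -2.12*i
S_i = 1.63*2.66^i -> [1.63, 4.34, 11.53, 30.68, 81.6]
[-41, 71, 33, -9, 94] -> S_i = Random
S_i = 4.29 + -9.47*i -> [4.29, -5.18, -14.65, -24.12, -33.59]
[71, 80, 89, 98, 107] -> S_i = 71 + 9*i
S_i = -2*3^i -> [-2, -6, -18, -54, -162]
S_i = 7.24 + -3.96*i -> [7.24, 3.28, -0.68, -4.64, -8.6]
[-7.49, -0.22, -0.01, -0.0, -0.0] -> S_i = -7.49*0.03^i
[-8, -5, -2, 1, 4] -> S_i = -8 + 3*i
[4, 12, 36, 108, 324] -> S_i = 4*3^i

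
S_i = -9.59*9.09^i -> [-9.59, -87.17, -792.4, -7202.95, -65474.79]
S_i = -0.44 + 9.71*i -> [-0.44, 9.27, 18.98, 28.69, 38.4]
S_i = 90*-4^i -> [90, -360, 1440, -5760, 23040]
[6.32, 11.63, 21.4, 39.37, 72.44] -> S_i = 6.32*1.84^i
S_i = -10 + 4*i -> [-10, -6, -2, 2, 6]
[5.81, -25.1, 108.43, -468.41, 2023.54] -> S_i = 5.81*(-4.32)^i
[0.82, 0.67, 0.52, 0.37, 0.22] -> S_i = 0.82 + -0.15*i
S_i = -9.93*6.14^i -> [-9.93, -60.97, -374.36, -2298.55, -14113.11]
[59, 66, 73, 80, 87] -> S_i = 59 + 7*i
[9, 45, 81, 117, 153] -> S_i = 9 + 36*i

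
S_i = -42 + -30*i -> [-42, -72, -102, -132, -162]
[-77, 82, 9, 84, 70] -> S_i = Random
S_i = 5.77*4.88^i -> [5.77, 28.16, 137.41, 670.56, 3272.31]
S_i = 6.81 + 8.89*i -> [6.81, 15.7, 24.59, 33.48, 42.37]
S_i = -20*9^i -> [-20, -180, -1620, -14580, -131220]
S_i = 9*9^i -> [9, 81, 729, 6561, 59049]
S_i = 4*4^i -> [4, 16, 64, 256, 1024]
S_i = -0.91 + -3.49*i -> [-0.91, -4.4, -7.89, -11.38, -14.87]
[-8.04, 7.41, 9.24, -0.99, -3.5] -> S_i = Random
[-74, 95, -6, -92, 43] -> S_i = Random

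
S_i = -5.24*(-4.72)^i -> [-5.24, 24.73, -116.74, 551.01, -2600.75]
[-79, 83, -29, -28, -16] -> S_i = Random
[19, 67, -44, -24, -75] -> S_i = Random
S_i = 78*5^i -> [78, 390, 1950, 9750, 48750]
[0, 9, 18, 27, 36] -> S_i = 0 + 9*i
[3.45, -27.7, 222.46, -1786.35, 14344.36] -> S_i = 3.45*(-8.03)^i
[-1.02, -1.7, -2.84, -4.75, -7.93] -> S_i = -1.02*1.67^i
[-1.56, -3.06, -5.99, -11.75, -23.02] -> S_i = -1.56*1.96^i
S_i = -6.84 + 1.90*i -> [-6.84, -4.94, -3.04, -1.14, 0.76]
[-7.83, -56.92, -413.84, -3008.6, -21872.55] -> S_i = -7.83*7.27^i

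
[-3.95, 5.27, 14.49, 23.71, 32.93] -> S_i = -3.95 + 9.22*i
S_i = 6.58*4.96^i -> [6.58, 32.64, 161.88, 802.92, 3982.47]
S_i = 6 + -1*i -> [6, 5, 4, 3, 2]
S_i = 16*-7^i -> [16, -112, 784, -5488, 38416]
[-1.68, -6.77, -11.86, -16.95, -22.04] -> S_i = -1.68 + -5.09*i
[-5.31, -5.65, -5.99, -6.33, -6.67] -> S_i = -5.31 + -0.34*i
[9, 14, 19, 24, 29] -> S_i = 9 + 5*i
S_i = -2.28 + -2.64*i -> [-2.28, -4.92, -7.56, -10.2, -12.84]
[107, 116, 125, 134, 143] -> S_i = 107 + 9*i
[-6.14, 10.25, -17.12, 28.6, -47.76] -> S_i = -6.14*(-1.67)^i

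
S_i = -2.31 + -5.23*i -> [-2.31, -7.54, -12.77, -18.0, -23.23]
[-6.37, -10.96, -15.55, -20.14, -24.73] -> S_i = -6.37 + -4.59*i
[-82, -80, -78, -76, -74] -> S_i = -82 + 2*i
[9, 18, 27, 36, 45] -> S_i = 9 + 9*i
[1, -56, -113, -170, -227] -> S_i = 1 + -57*i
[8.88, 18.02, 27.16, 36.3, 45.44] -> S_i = 8.88 + 9.14*i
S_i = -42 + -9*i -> [-42, -51, -60, -69, -78]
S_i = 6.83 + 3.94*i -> [6.83, 10.77, 14.71, 18.65, 22.59]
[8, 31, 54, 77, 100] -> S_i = 8 + 23*i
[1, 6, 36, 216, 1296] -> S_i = 1*6^i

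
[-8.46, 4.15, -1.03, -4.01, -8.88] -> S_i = Random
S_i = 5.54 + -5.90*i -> [5.54, -0.36, -6.26, -12.16, -18.06]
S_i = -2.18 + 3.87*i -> [-2.18, 1.69, 5.56, 9.43, 13.3]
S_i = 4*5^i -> [4, 20, 100, 500, 2500]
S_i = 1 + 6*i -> [1, 7, 13, 19, 25]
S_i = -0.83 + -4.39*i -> [-0.83, -5.22, -9.61, -14.0, -18.39]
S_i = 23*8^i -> [23, 184, 1472, 11776, 94208]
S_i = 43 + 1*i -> [43, 44, 45, 46, 47]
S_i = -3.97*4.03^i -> [-3.97, -16.0, -64.48, -259.84, -1047.15]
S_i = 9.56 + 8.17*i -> [9.56, 17.73, 25.9, 34.07, 42.24]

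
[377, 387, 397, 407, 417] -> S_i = 377 + 10*i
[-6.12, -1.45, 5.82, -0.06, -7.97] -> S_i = Random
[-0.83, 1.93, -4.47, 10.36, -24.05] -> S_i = -0.83*(-2.32)^i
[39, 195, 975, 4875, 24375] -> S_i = 39*5^i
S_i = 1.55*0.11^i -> [1.55, 0.17, 0.02, 0.0, 0.0]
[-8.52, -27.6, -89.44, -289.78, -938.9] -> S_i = -8.52*3.24^i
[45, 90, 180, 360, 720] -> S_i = 45*2^i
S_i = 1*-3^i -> [1, -3, 9, -27, 81]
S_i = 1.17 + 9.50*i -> [1.17, 10.67, 20.17, 29.67, 39.17]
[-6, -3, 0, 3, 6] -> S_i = -6 + 3*i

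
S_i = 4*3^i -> [4, 12, 36, 108, 324]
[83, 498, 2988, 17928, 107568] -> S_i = 83*6^i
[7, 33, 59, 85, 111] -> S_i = 7 + 26*i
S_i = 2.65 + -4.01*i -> [2.65, -1.36, -5.37, -9.38, -13.39]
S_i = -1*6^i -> [-1, -6, -36, -216, -1296]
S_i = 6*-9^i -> [6, -54, 486, -4374, 39366]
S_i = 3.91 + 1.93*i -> [3.91, 5.84, 7.77, 9.7, 11.63]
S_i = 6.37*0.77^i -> [6.37, 4.9, 3.78, 2.91, 2.24]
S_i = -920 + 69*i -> [-920, -851, -782, -713, -644]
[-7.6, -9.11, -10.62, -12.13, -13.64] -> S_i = -7.60 + -1.51*i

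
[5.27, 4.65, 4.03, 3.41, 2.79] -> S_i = 5.27 + -0.62*i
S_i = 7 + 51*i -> [7, 58, 109, 160, 211]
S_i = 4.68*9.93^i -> [4.68, 46.47, 461.47, 4582.41, 45503.3]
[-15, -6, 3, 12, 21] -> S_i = -15 + 9*i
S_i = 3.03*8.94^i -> [3.03, 27.09, 242.17, 2164.99, 19354.98]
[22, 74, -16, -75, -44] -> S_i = Random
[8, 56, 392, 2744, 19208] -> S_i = 8*7^i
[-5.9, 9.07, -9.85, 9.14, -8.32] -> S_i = Random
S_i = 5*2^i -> [5, 10, 20, 40, 80]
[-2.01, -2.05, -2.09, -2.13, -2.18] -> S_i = -2.01*1.02^i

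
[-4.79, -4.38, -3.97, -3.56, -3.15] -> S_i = -4.79 + 0.41*i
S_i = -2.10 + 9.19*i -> [-2.1, 7.09, 16.28, 25.47, 34.66]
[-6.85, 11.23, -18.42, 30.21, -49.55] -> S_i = -6.85*(-1.64)^i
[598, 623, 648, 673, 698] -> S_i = 598 + 25*i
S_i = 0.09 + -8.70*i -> [0.09, -8.61, -17.31, -26.01, -34.71]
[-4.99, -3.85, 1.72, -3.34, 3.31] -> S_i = Random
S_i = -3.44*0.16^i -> [-3.44, -0.55, -0.09, -0.01, -0.0]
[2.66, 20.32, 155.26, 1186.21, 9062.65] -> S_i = 2.66*7.64^i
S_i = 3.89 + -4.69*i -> [3.89, -0.8, -5.49, -10.18, -14.87]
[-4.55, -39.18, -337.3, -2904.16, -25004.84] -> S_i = -4.55*8.61^i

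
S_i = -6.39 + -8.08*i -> [-6.39, -14.47, -22.55, -30.63, -38.71]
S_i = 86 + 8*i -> [86, 94, 102, 110, 118]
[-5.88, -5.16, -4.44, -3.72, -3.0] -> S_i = -5.88 + 0.72*i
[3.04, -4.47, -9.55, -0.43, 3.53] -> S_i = Random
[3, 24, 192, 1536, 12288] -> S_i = 3*8^i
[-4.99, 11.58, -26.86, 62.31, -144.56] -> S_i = -4.99*(-2.32)^i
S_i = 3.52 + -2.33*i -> [3.52, 1.19, -1.14, -3.47, -5.8]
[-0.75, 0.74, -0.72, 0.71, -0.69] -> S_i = -0.75*(-0.98)^i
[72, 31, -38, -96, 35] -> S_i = Random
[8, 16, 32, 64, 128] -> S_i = 8*2^i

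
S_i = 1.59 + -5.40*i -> [1.59, -3.81, -9.21, -14.61, -20.01]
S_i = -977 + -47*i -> [-977, -1024, -1071, -1118, -1165]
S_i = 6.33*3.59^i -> [6.33, 22.72, 81.58, 292.88, 1051.43]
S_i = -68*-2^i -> [-68, 136, -272, 544, -1088]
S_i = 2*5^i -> [2, 10, 50, 250, 1250]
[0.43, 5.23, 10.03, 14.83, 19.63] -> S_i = 0.43 + 4.80*i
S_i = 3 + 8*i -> [3, 11, 19, 27, 35]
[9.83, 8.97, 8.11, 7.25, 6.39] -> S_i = 9.83 + -0.86*i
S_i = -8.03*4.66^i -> [-8.03, -37.42, -174.38, -812.59, -3786.69]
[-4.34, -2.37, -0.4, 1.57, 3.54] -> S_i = -4.34 + 1.97*i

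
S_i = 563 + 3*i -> [563, 566, 569, 572, 575]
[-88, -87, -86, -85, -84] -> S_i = -88 + 1*i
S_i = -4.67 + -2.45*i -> [-4.67, -7.12, -9.57, -12.02, -14.47]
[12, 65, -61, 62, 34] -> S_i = Random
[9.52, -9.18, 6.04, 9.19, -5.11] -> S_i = Random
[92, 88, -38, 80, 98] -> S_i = Random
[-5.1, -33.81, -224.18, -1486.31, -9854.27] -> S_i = -5.10*6.63^i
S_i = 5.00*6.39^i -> [5.0, 31.95, 204.16, 1304.59, 8336.3]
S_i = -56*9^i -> [-56, -504, -4536, -40824, -367416]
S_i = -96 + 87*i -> [-96, -9, 78, 165, 252]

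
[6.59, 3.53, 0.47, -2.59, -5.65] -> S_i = 6.59 + -3.06*i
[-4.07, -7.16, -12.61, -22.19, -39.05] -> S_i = -4.07*1.76^i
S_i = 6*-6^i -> [6, -36, 216, -1296, 7776]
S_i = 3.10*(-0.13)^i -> [3.1, -0.4, 0.05, -0.01, 0.0]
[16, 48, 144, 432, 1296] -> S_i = 16*3^i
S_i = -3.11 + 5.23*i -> [-3.11, 2.12, 7.35, 12.58, 17.81]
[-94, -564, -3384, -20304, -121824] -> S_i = -94*6^i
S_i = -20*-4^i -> [-20, 80, -320, 1280, -5120]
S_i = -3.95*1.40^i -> [-3.95, -5.53, -7.74, -10.84, -15.17]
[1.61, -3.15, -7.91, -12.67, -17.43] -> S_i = 1.61 + -4.76*i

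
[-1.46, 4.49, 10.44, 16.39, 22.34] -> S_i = -1.46 + 5.95*i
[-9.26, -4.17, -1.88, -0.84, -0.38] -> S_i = -9.26*0.45^i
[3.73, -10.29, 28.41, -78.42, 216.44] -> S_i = 3.73*(-2.76)^i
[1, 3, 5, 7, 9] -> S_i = 1 + 2*i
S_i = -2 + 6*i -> [-2, 4, 10, 16, 22]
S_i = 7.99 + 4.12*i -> [7.99, 12.11, 16.23, 20.35, 24.47]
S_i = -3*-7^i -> [-3, 21, -147, 1029, -7203]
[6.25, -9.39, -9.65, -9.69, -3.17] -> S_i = Random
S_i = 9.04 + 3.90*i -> [9.04, 12.94, 16.84, 20.74, 24.64]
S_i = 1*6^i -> [1, 6, 36, 216, 1296]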